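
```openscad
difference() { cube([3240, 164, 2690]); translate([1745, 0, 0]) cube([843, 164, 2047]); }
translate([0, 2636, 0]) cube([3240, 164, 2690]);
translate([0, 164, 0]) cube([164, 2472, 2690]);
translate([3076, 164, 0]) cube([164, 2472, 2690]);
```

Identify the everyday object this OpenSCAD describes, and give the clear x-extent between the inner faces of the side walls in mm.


A single room. The interior width is 2912 mm.

Four walls enclosing a rectangle with a door in the front wall — a room. Outside width 3240 minus two 164 mm walls gives 2912 mm.


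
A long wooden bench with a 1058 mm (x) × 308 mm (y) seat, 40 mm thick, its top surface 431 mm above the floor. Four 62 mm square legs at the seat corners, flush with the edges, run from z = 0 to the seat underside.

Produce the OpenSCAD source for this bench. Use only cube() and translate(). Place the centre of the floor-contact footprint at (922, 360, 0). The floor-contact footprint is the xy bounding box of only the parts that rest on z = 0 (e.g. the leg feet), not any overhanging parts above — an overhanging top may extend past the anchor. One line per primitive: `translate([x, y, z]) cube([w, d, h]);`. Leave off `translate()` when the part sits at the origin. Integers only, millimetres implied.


translate([393, 206, 391]) cube([1058, 308, 40]);
translate([393, 206, 0]) cube([62, 62, 391]);
translate([393, 452, 0]) cube([62, 62, 391]);
translate([1389, 206, 0]) cube([62, 62, 391]);
translate([1389, 452, 0]) cube([62, 62, 391]);


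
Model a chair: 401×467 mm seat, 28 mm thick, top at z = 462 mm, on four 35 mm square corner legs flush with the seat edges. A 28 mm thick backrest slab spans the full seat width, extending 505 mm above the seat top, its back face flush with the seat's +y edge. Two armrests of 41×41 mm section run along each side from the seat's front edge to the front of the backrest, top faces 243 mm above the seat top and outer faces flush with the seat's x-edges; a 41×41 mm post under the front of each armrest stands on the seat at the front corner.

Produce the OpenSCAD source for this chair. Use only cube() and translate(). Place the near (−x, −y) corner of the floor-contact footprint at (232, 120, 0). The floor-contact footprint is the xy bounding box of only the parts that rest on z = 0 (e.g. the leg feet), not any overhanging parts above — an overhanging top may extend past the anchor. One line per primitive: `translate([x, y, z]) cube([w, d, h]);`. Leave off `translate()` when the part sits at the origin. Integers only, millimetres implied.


translate([232, 120, 434]) cube([401, 467, 28]);
translate([232, 120, 0]) cube([35, 35, 434]);
translate([598, 120, 0]) cube([35, 35, 434]);
translate([232, 552, 0]) cube([35, 35, 434]);
translate([598, 552, 0]) cube([35, 35, 434]);
translate([232, 559, 462]) cube([401, 28, 505]);
translate([232, 120, 664]) cube([41, 439, 41]);
translate([592, 120, 664]) cube([41, 439, 41]);
translate([232, 120, 462]) cube([41, 41, 202]);
translate([592, 120, 462]) cube([41, 41, 202]);


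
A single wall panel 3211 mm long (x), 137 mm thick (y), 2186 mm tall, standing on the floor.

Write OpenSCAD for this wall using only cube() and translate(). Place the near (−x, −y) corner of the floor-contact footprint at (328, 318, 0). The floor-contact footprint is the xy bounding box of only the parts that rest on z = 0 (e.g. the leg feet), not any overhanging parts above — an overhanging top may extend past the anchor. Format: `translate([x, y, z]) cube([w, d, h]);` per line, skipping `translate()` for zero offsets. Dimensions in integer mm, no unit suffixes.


translate([328, 318, 0]) cube([3211, 137, 2186]);


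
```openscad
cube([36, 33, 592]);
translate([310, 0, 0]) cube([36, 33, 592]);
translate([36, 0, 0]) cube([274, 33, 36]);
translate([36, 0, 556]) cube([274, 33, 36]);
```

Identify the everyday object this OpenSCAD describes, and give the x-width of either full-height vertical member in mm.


A picture frame. The border width is 36 mm.

Four thin pieces enclosing a rectangular opening — a picture frame. The two full-height stiles are 592 mm tall; the top rail sits at z = 556 and is 36 mm tall, so the border above the opening is 592 − 556 = 36 mm, matching the stile x-width.


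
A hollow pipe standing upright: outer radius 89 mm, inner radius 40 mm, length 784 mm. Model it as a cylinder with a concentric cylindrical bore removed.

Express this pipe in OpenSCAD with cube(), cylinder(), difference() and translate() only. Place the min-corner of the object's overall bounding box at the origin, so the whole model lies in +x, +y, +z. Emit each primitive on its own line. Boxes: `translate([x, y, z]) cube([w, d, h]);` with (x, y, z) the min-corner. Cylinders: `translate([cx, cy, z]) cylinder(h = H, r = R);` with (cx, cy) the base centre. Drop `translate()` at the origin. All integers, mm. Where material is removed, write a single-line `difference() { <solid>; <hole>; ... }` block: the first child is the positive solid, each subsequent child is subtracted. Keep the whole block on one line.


difference() { translate([89, 89, 0]) cylinder(h = 784, r = 89); translate([89, 89, 0]) cylinder(h = 784, r = 40); }


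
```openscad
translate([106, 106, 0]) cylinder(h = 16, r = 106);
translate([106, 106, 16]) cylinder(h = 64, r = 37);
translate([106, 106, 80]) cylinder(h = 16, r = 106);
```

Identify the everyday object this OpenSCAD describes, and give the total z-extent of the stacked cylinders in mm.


A spool. The overall height is 96 mm.

Three coaxial cylinders, large–small–large — a spool. Two 16 mm flanges and a 64 mm core give 16 + 64 + 16 = 96 mm.


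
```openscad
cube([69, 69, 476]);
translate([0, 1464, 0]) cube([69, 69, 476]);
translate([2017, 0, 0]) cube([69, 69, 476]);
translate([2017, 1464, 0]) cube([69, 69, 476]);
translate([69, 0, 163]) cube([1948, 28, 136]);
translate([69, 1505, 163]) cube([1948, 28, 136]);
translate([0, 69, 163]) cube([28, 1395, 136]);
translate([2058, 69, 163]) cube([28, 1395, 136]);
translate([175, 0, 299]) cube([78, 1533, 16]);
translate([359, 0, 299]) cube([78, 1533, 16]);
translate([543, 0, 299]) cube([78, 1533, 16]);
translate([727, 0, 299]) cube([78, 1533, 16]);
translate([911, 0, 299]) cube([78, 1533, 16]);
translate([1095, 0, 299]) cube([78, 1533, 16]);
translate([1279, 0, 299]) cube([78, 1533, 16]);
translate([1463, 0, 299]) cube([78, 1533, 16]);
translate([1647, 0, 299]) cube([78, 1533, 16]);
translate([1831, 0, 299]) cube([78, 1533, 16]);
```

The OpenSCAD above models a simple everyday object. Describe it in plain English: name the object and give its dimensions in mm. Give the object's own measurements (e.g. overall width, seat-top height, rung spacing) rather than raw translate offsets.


A bed frame 2086 mm long (x) by 1533 mm wide (y). Four 69×69 mm corner posts, 476 mm tall, at the corners of the footprint. Four rails of 28 mm thickness and 136 mm height run between adjacent posts with their undersides at z = 163 mm, their outer faces flush with the outside of the frame (the two x-running rails run between the posts' inner faces; the two y-running rails run between the posts' inner faces). 10 slats, each 78 mm wide (x) and 16 mm thick, lie across the top of the two x-running rails, running the full 1533 mm width of the frame in y; along x they sit between the end posts with a 106 mm gap after the −x posts and between neighbouring slats, leaving 108 mm before the +x posts.


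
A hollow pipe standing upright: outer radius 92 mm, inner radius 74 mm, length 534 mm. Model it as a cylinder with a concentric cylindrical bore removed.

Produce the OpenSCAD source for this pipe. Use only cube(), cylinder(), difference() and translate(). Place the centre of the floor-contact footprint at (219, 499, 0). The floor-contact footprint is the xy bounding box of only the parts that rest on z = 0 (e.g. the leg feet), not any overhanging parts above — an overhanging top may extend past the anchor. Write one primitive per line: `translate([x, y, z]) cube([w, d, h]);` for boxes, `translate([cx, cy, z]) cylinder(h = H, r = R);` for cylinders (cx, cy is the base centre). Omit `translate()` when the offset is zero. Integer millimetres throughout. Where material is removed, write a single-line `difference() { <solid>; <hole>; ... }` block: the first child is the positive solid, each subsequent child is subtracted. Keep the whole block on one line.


difference() { translate([219, 499, 0]) cylinder(h = 534, r = 92); translate([219, 499, 0]) cylinder(h = 534, r = 74); }


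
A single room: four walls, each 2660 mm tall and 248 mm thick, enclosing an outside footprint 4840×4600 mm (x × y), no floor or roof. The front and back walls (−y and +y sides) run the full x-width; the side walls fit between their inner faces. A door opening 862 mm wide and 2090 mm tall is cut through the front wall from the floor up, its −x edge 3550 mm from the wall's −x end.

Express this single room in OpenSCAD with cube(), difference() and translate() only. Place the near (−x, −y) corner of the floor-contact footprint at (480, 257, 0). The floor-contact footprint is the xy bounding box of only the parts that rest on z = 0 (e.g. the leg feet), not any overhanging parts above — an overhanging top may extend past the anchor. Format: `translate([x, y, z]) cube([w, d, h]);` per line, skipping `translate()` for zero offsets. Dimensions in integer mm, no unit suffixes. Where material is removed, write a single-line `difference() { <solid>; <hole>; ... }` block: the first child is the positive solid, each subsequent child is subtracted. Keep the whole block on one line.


difference() { translate([480, 257, 0]) cube([4840, 248, 2660]); translate([4030, 257, 0]) cube([862, 248, 2090]); }
translate([480, 4609, 0]) cube([4840, 248, 2660]);
translate([480, 505, 0]) cube([248, 4104, 2660]);
translate([5072, 505, 0]) cube([248, 4104, 2660]);


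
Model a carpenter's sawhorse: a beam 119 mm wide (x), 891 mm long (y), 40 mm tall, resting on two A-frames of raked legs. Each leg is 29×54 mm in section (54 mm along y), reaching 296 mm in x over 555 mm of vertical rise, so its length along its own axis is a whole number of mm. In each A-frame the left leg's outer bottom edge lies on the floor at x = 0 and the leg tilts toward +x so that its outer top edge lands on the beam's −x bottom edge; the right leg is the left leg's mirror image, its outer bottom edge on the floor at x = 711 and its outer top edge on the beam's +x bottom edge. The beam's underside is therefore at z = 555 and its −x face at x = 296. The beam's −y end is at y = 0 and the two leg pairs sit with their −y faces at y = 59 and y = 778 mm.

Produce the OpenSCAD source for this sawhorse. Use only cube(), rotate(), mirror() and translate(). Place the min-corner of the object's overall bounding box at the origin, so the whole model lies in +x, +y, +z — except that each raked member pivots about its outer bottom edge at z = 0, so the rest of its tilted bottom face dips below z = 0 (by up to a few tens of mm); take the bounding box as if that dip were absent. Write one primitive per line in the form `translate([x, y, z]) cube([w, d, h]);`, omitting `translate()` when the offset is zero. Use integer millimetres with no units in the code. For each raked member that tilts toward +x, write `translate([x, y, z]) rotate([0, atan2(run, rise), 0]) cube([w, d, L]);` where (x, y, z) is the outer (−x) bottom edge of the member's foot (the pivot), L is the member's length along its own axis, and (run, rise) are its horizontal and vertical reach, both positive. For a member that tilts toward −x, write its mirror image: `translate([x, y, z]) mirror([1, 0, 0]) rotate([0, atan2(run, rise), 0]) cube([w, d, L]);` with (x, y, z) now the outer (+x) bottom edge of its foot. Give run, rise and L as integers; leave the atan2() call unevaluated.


translate([296, 0, 555]) cube([119, 891, 40]);
translate([0, 59, 0]) rotate([0, atan2(296, 555), 0]) cube([29, 54, 629]);
translate([711, 59, 0]) mirror([1, 0, 0]) rotate([0, atan2(296, 555), 0]) cube([29, 54, 629]);
translate([0, 778, 0]) rotate([0, atan2(296, 555), 0]) cube([29, 54, 629]);
translate([711, 778, 0]) mirror([1, 0, 0]) rotate([0, atan2(296, 555), 0]) cube([29, 54, 629]);


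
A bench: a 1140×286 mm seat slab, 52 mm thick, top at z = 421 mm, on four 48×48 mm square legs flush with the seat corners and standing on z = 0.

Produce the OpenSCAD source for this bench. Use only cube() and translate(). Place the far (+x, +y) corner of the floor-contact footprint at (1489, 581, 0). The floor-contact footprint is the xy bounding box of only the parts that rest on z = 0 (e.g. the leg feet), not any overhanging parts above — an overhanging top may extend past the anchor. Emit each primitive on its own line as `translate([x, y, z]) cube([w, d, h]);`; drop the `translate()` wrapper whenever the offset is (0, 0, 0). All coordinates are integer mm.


// leg_h = 421 − 52 = 369
translate([349, 295, 369]) cube([1140, 286, 52]);
translate([349, 295, 0]) cube([48, 48, 369]);
translate([349, 533, 0]) cube([48, 48, 369]);
translate([1441, 295, 0]) cube([48, 48, 369]);
translate([1441, 533, 0]) cube([48, 48, 369]);


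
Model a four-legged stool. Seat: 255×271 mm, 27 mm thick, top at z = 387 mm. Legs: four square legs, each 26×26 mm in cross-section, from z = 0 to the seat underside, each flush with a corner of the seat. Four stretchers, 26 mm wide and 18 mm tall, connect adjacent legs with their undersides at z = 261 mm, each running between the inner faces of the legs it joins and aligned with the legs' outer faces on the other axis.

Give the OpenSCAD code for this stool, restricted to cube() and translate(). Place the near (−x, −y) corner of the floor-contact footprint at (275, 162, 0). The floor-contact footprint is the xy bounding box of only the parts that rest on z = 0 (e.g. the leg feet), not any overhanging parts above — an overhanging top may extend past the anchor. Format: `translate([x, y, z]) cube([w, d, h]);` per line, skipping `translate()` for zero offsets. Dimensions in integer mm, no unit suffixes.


translate([275, 162, 360]) cube([255, 271, 27]);
translate([275, 162, 0]) cube([26, 26, 360]);
translate([504, 162, 0]) cube([26, 26, 360]);
translate([275, 407, 0]) cube([26, 26, 360]);
translate([504, 407, 0]) cube([26, 26, 360]);
translate([301, 162, 261]) cube([203, 26, 18]);
translate([301, 407, 261]) cube([203, 26, 18]);
translate([275, 188, 261]) cube([26, 219, 18]);
translate([504, 188, 261]) cube([26, 219, 18]);


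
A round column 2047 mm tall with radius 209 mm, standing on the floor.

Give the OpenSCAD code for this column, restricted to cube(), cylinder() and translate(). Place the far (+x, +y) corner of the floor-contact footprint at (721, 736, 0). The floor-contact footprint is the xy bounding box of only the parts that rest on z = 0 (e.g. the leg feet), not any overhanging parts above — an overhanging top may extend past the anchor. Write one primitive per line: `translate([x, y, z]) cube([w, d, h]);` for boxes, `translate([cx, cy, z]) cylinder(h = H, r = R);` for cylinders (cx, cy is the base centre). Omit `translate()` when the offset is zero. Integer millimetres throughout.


translate([512, 527, 0]) cylinder(h = 2047, r = 209);


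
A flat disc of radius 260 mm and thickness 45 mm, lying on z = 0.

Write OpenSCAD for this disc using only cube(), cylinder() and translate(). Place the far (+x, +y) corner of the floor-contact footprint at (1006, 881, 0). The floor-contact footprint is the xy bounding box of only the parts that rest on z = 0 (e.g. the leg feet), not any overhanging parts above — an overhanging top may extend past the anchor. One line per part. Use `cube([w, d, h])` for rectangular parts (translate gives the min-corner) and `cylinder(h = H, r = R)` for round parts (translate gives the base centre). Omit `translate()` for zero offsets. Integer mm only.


translate([746, 621, 0]) cylinder(h = 45, r = 260);


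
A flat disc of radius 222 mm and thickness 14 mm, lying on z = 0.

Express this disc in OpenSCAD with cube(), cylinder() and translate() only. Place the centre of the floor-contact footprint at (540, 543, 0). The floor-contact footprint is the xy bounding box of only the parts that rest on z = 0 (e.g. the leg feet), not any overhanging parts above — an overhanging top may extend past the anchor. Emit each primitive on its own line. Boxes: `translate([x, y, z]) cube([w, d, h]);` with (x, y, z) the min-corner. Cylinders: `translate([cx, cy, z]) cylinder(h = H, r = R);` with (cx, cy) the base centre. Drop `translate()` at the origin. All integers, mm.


translate([540, 543, 0]) cylinder(h = 14, r = 222);


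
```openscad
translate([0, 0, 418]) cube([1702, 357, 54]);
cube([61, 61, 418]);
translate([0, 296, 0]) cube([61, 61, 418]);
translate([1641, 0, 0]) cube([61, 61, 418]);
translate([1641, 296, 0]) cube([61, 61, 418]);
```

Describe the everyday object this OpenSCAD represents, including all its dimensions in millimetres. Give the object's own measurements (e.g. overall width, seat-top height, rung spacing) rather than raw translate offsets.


A bench: a 1702×357 mm seat slab, 54 mm thick, top at z = 472 mm, on four 61×61 mm square legs flush with the seat corners and standing on z = 0.


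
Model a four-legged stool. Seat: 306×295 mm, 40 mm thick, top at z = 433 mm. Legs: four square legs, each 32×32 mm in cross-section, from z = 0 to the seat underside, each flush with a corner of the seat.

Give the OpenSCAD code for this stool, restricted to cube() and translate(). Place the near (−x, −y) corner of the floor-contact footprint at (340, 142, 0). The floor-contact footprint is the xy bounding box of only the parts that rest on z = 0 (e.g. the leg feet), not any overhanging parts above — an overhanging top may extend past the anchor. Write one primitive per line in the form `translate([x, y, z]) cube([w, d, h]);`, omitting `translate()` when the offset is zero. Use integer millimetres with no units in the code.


// leg_h = 433 - 40 = 393
translate([340, 142, 393]) cube([306, 295, 40]);
translate([340, 142, 0]) cube([32, 32, 393]);
translate([614, 142, 0]) cube([32, 32, 393]);
translate([340, 405, 0]) cube([32, 32, 393]);
translate([614, 405, 0]) cube([32, 32, 393]);


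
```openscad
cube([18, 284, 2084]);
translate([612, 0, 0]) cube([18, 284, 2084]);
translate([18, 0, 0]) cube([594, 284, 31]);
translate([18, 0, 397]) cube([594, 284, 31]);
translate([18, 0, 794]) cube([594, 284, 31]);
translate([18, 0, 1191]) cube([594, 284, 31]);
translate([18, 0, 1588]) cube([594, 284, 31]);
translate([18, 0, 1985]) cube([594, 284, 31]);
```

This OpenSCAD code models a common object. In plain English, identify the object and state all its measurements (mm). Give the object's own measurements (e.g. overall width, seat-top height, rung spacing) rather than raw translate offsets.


An open bookshelf. Two side panels, each 18 mm thick, 284 mm deep and 2084 mm tall, stand 630 mm apart (outside-to-outside). Between them sit 6 shelves, each 31 mm thick and 284 mm deep, spanning the full gap between the sides. The bottom shelf rests on the floor (its underside at z = 0) and the clear gap between one shelf's top and the next shelf's underside is 366 mm.


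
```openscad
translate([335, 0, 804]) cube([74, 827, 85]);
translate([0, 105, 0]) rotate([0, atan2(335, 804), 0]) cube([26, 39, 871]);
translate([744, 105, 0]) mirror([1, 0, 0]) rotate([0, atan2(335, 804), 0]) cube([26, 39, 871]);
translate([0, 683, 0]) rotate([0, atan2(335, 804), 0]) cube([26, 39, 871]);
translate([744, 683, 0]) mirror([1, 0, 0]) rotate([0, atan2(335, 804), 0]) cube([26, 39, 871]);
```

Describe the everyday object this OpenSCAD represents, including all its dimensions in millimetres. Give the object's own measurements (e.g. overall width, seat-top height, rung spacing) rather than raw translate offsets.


A sawhorse. A 74×827×85 mm beam (x, y, z) sits on two A-frame leg pairs. Each pair is two raked legs of 26×39 mm section (39 mm along y) splaying symmetrically in x. Each leg rises 804 mm vertically over 335 mm of horizontal reach and is 871 mm long along its own axis. Every leg's outer bottom edge rests on the floor and its outer top edge meets a bottom edge of the beam — the left legs (tilting toward +x) meet the beam's −x bottom edge, the right legs (their mirror images, tilting toward −x) meet its +x bottom edge — so the leg tops tuck under the beam, the beam's underside is 804 mm above the floor, and the feet are 744 mm apart outside-to-outside with the beam centred between them. The two leg pairs are set in 105 mm from either end of the beam.


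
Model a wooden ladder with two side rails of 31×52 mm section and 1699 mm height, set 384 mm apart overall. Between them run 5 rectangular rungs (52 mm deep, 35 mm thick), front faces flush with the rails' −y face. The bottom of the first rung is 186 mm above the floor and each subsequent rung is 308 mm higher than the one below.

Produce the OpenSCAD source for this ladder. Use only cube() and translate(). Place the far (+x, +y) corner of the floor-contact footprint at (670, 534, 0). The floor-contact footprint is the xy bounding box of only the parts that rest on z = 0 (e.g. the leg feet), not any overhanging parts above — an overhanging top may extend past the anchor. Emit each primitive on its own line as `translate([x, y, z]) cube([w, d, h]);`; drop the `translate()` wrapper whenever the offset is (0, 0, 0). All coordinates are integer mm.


translate([286, 482, 0]) cube([31, 52, 1699]);
translate([639, 482, 0]) cube([31, 52, 1699]);
translate([317, 482, 186]) cube([322, 52, 35]);
translate([317, 482, 494]) cube([322, 52, 35]);
translate([317, 482, 802]) cube([322, 52, 35]);
translate([317, 482, 1110]) cube([322, 52, 35]);
translate([317, 482, 1418]) cube([322, 52, 35]);


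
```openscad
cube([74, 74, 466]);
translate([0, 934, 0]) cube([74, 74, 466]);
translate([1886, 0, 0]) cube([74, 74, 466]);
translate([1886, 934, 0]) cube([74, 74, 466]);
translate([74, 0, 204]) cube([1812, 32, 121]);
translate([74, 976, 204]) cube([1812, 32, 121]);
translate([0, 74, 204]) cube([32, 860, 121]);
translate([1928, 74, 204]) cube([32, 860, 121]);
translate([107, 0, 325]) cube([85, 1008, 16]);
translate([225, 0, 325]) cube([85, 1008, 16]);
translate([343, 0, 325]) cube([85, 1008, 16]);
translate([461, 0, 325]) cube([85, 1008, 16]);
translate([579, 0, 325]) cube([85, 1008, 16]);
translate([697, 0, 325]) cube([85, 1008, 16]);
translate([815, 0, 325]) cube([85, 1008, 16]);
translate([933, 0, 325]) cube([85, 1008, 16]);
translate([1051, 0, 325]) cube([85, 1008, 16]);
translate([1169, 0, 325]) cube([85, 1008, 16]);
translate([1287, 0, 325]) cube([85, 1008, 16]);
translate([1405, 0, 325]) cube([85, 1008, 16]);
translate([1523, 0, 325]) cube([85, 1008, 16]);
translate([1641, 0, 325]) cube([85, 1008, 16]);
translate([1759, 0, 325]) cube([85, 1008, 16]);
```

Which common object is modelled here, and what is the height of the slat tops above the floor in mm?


A bed frame. The slat-top height is 341 mm.

Four posts, four rails, and a row of slats — a bed frame. Slats sit on the rails at z = 204 + 121 = 325; with slat thickness 16, the top is 341 mm.


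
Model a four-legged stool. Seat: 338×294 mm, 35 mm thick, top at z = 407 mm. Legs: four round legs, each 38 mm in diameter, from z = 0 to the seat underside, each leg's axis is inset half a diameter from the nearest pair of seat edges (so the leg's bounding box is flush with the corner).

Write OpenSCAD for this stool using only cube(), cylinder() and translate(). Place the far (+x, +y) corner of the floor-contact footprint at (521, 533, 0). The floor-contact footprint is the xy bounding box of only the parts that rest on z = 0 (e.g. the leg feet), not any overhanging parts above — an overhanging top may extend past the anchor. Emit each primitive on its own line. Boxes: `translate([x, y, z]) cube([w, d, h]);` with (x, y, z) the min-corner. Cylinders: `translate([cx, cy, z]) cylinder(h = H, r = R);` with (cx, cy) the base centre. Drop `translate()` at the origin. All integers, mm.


// leg_h = 407 - 35 = 372
translate([183, 239, 372]) cube([338, 294, 35]);
translate([202, 258, 0]) cylinder(h = 372, r = 19);
translate([502, 258, 0]) cylinder(h = 372, r = 19);
translate([202, 514, 0]) cylinder(h = 372, r = 19);
translate([502, 514, 0]) cylinder(h = 372, r = 19);


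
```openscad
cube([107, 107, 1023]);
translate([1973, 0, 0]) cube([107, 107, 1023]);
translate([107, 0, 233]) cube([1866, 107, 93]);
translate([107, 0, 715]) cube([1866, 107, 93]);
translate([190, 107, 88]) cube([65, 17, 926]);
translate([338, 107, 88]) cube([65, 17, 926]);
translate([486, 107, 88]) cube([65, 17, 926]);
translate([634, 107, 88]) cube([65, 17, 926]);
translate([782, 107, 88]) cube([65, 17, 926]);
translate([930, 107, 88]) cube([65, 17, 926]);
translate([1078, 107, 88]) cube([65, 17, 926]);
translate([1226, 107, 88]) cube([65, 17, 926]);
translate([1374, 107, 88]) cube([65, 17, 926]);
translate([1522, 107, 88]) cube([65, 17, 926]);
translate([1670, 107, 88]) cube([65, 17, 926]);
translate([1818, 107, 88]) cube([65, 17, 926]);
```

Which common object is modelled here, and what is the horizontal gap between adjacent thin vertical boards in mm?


A fence section. The picket gap is 83 mm.

Two posts, two rails, 12 pickets — a fence section. Span 1866 mm holds 12 pickets of 65 mm with 13 equal gaps: ⌊(1866 − 12·65) / 13⌋ = 83 mm.


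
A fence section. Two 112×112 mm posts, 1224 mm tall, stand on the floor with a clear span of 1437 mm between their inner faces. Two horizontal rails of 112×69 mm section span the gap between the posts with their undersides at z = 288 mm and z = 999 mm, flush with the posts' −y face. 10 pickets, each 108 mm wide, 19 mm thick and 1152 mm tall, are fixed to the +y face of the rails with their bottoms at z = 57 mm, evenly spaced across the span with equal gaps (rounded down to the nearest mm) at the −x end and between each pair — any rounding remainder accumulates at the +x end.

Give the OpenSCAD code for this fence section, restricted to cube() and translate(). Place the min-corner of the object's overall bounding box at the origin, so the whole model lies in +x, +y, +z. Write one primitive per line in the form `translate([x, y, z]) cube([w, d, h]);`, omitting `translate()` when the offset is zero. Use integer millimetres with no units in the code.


cube([112, 112, 1224]);
translate([1549, 0, 0]) cube([112, 112, 1224]);
translate([112, 0, 288]) cube([1437, 112, 69]);
translate([112, 0, 999]) cube([1437, 112, 69]);
translate([144, 112, 57]) cube([108, 19, 1152]);
translate([284, 112, 57]) cube([108, 19, 1152]);
translate([424, 112, 57]) cube([108, 19, 1152]);
translate([564, 112, 57]) cube([108, 19, 1152]);
translate([704, 112, 57]) cube([108, 19, 1152]);
translate([844, 112, 57]) cube([108, 19, 1152]);
translate([984, 112, 57]) cube([108, 19, 1152]);
translate([1124, 112, 57]) cube([108, 19, 1152]);
translate([1264, 112, 57]) cube([108, 19, 1152]);
translate([1404, 112, 57]) cube([108, 19, 1152]);


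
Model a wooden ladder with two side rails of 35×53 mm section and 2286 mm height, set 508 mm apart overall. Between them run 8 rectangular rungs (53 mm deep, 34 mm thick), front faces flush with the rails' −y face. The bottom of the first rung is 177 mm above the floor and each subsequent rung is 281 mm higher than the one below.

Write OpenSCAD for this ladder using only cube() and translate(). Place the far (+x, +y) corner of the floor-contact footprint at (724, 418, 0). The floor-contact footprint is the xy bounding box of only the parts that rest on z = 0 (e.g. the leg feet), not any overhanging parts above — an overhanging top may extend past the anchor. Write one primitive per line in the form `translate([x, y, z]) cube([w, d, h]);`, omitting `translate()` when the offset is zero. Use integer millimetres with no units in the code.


// rung span = 508 - 2*35 = 438
// rung[k] z = 177 + k*281
translate([216, 365, 0]) cube([35, 53, 2286]);
translate([689, 365, 0]) cube([35, 53, 2286]);
translate([251, 365, 177]) cube([438, 53, 34]);
translate([251, 365, 458]) cube([438, 53, 34]);
translate([251, 365, 739]) cube([438, 53, 34]);
translate([251, 365, 1020]) cube([438, 53, 34]);
translate([251, 365, 1301]) cube([438, 53, 34]);
translate([251, 365, 1582]) cube([438, 53, 34]);
translate([251, 365, 1863]) cube([438, 53, 34]);
translate([251, 365, 2144]) cube([438, 53, 34]);


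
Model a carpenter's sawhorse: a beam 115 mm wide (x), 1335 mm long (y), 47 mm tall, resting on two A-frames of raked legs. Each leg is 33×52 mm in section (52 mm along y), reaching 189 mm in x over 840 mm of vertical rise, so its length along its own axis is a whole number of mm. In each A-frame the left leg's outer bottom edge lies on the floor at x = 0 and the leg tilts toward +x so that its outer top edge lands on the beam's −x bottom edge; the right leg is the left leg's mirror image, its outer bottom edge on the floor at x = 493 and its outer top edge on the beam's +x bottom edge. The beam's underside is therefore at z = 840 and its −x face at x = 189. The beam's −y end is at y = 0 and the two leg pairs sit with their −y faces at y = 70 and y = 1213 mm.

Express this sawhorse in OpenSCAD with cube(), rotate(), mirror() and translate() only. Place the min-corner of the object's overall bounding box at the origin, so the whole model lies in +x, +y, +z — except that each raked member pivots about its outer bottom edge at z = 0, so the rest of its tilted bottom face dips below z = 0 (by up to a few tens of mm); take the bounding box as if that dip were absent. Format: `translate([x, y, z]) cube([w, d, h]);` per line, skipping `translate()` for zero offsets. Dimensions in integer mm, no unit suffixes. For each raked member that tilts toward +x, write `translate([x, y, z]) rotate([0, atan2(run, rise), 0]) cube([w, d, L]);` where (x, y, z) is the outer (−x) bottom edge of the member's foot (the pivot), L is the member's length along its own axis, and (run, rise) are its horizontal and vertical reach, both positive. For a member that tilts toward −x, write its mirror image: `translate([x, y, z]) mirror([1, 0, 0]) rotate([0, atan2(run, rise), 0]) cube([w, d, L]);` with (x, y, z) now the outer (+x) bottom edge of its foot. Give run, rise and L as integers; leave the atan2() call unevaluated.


// leg length = √(189² + 840²) = 861
// right-leg outer foot x = 2·189 + 115 = 493
// beam min-corner = (189, 0, 840)
translate([189, 0, 840]) cube([115, 1335, 47]);
translate([0, 70, 0]) rotate([0, atan2(189, 840), 0]) cube([33, 52, 861]);
translate([493, 70, 0]) mirror([1, 0, 0]) rotate([0, atan2(189, 840), 0]) cube([33, 52, 861]);
translate([0, 1213, 0]) rotate([0, atan2(189, 840), 0]) cube([33, 52, 861]);
translate([493, 1213, 0]) mirror([1, 0, 0]) rotate([0, atan2(189, 840), 0]) cube([33, 52, 861]);


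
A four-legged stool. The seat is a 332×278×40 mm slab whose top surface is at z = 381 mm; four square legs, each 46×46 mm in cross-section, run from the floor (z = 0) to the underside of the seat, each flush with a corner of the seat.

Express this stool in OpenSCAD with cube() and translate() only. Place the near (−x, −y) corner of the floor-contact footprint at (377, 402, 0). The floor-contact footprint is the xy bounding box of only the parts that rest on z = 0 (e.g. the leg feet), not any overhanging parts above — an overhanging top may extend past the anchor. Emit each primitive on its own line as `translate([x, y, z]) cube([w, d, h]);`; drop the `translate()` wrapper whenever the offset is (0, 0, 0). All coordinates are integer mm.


translate([377, 402, 341]) cube([332, 278, 40]);
translate([377, 402, 0]) cube([46, 46, 341]);
translate([663, 402, 0]) cube([46, 46, 341]);
translate([377, 634, 0]) cube([46, 46, 341]);
translate([663, 634, 0]) cube([46, 46, 341]);


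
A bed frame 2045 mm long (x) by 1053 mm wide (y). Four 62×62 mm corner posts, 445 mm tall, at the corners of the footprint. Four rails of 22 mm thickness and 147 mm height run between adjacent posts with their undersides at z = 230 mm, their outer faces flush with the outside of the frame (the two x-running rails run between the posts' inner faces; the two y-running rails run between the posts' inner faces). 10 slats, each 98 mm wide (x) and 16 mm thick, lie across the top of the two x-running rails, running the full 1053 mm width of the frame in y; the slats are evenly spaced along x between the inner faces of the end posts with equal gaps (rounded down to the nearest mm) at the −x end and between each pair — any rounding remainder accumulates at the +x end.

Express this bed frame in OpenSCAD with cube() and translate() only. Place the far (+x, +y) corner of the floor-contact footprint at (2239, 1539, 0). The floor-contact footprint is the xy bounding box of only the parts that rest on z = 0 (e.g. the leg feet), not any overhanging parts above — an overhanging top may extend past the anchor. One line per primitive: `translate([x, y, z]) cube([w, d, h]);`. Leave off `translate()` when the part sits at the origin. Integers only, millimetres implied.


// slat z = rail_z + rail_h = 230 + 147 = 377
// slat gap = ⌊(1921 − 10·98) / 11⌋ = 85
translate([194, 486, 0]) cube([62, 62, 445]);
translate([194, 1477, 0]) cube([62, 62, 445]);
translate([2177, 486, 0]) cube([62, 62, 445]);
translate([2177, 1477, 0]) cube([62, 62, 445]);
translate([256, 486, 230]) cube([1921, 22, 147]);
translate([256, 1517, 230]) cube([1921, 22, 147]);
translate([194, 548, 230]) cube([22, 929, 147]);
translate([2217, 548, 230]) cube([22, 929, 147]);
translate([341, 486, 377]) cube([98, 1053, 16]);
translate([524, 486, 377]) cube([98, 1053, 16]);
translate([707, 486, 377]) cube([98, 1053, 16]);
translate([890, 486, 377]) cube([98, 1053, 16]);
translate([1073, 486, 377]) cube([98, 1053, 16]);
translate([1256, 486, 377]) cube([98, 1053, 16]);
translate([1439, 486, 377]) cube([98, 1053, 16]);
translate([1622, 486, 377]) cube([98, 1053, 16]);
translate([1805, 486, 377]) cube([98, 1053, 16]);
translate([1988, 486, 377]) cube([98, 1053, 16]);


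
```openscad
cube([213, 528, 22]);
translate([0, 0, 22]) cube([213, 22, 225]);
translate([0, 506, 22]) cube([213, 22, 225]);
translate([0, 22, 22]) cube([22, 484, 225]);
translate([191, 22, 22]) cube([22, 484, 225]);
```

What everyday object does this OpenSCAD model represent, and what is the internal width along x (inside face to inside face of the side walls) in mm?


An open box. The internal width is 169 mm.

A 213×528 base slab with four walls standing on it — an open box. The base is 213 mm wide and the walls are 22 mm thick, so the internal width is 213 − 2 × 22 = 169 mm.


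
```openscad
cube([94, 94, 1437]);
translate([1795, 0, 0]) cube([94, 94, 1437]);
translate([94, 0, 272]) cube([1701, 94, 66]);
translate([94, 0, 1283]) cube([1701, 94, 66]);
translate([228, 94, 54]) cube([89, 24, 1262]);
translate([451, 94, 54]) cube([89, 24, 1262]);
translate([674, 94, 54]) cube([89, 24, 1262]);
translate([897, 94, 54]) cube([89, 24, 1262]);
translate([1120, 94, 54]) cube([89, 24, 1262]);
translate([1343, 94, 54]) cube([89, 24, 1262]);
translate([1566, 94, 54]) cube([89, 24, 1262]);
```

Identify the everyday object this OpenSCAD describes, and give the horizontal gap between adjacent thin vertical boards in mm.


A fence section. The picket gap is 134 mm.

Two posts, two rails, 7 pickets — a fence section. Span 1701 mm holds 7 pickets of 89 mm with 8 equal gaps: ⌊(1701 − 7·89) / 8⌋ = 134 mm.


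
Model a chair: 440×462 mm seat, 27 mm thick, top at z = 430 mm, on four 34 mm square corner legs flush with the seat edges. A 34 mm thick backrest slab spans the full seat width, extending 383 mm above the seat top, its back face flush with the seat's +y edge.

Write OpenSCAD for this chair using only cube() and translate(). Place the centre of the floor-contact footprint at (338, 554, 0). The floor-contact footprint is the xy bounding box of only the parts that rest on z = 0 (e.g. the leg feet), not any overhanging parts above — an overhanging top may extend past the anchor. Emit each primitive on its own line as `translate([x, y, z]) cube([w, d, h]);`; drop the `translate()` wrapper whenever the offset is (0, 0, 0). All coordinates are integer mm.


// leg_h = 430 - 27 = 403
translate([118, 323, 403]) cube([440, 462, 27]);
translate([118, 323, 0]) cube([34, 34, 403]);
translate([524, 323, 0]) cube([34, 34, 403]);
translate([118, 751, 0]) cube([34, 34, 403]);
translate([524, 751, 0]) cube([34, 34, 403]);
translate([118, 751, 430]) cube([440, 34, 383]);


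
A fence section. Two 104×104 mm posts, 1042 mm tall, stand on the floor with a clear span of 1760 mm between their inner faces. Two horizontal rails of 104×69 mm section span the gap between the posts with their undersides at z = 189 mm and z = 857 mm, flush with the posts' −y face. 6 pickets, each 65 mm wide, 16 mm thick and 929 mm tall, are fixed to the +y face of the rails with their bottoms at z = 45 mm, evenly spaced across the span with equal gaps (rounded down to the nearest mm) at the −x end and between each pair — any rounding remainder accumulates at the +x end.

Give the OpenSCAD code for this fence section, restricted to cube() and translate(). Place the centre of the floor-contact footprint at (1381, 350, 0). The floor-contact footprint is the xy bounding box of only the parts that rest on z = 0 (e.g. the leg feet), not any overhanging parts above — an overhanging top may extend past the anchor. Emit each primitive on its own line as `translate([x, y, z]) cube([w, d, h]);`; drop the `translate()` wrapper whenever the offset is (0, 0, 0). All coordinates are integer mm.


translate([397, 298, 0]) cube([104, 104, 1042]);
translate([2261, 298, 0]) cube([104, 104, 1042]);
translate([501, 298, 189]) cube([1760, 104, 69]);
translate([501, 298, 857]) cube([1760, 104, 69]);
translate([696, 402, 45]) cube([65, 16, 929]);
translate([956, 402, 45]) cube([65, 16, 929]);
translate([1216, 402, 45]) cube([65, 16, 929]);
translate([1476, 402, 45]) cube([65, 16, 929]);
translate([1736, 402, 45]) cube([65, 16, 929]);
translate([1996, 402, 45]) cube([65, 16, 929]);


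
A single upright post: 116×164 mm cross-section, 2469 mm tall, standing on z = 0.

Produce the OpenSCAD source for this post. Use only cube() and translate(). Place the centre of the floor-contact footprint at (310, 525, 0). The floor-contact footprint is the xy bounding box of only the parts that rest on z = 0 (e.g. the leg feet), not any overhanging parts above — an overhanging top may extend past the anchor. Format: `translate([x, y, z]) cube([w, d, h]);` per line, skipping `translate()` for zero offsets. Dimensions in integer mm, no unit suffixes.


translate([252, 443, 0]) cube([116, 164, 2469]);


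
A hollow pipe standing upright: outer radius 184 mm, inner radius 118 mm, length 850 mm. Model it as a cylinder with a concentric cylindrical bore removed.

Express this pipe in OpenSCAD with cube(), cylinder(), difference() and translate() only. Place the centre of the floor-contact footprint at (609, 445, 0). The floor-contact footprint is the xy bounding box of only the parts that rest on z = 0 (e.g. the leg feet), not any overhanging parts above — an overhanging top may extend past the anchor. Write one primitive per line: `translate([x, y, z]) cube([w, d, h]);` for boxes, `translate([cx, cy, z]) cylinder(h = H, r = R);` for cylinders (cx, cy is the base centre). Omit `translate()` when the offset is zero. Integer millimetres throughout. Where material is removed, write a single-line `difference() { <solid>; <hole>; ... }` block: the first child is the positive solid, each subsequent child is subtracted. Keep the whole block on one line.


difference() { translate([609, 445, 0]) cylinder(h = 850, r = 184); translate([609, 445, 0]) cylinder(h = 850, r = 118); }


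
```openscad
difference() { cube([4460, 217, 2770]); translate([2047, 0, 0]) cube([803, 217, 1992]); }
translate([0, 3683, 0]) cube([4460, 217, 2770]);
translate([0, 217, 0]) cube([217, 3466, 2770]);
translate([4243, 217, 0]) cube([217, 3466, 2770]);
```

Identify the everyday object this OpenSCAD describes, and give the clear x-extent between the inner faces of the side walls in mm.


A single room. The interior width is 4026 mm.

Four walls enclosing a rectangle with a door in the front wall — a room. Outside width 4460 minus two 217 mm walls gives 4026 mm.
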